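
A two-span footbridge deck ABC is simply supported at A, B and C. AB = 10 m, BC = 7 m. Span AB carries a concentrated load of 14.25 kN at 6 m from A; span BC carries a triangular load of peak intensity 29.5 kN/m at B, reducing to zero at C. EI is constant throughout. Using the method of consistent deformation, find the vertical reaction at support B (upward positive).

R_B = 90.93 kN

Insert a hinge at B; M_B is the redundant, and each span becomes simply supported.
Rotations at B on the released spans (each span's end-slope, ×1/EI):
  span AB: point load 14.25 at a = 6: Pab(L + a)/(6LEI) = 91.2/EI
  span BC: triangular load, peak 29.5: w₀L³/(45EI) = 224.9/EI
  relative rotation θ_0 = (91.2 + 224.9)/EI = 316.1/EI
A unit hogging moment at B produces rotation L₁/(3EI) + L₂/(3EI) = 5.667/EI.
Slope continuity at B: θ_0 = M_B·5.667/EI, so M_B = 316.1/5.667 = 55.77 kN·m (hogging).
Span AB, ΣM about A with M_B applied at B: R_B^{AB}·10 = 85.5 + 55.77, so R_B^{AB} = 14.13 kN and R_A = 14.25 − 14.13 = 0.1225 kN.
Span BC, ΣM about C: R_B^{BC}·7 = 481.8 + 55.77, so R_B^{BC} = 76.8 kN and R_C = 103.2 − 76.8 = 26.45 kN.
R_B = 14.13 + 76.8 = 90.93 kN.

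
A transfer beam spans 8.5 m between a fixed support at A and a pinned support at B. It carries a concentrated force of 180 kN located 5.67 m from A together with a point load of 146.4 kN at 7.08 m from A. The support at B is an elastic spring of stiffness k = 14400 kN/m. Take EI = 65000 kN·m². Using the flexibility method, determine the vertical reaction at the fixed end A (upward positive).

R_A = 127.3 kN

Choose R_B as the redundant. The primary structure is the cantilever fixed at A.
Deflection at B on the released cantilever, summing each load's contribution:
  point load 180 at a = 5.67: Pa²(3L − a)/(6EI) = 19125/EI
  point load 146.4 at a = 7.08: Pa²(3L − a)/(6EI) = 22529/EI
  δ_0 = 41655/EI
Tip deflection under a unit load at B: L³/(3EI) = 204.7/EI.
With EI = 65000 kN·m²: δ_0 = 0.64084 m and δ_{BB} = 0.003149 m/kN.
Compatibility — the spring shortens by R_B/k under the reaction it provides: δ_0 − R_B·δ_{BB} = R_B/k. With 1/k = 0.000069 m/kN, R_B = δ_0 / (δ_{BB} + 1/k) = 0.64084 / (0.003149 + 0.000069) = 199.1 kN.
Vertical equilibrium: R_A = ΣP − R_B = 326.4 − 199.1 = 127.3 kN.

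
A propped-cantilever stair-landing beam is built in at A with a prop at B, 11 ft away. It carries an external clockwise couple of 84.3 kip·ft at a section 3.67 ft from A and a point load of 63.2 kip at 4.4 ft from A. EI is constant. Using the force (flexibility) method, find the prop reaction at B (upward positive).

Take the reaction at B as the redundant and release it; the primary structure is a cantilever fixed at A.
Primary-structure tip deflection at B by superposition:
  clockwise couple 84.3 at a = 3.67: M₀a(2L − a)/(2EI) = 2835/EI
  point load 63.2 at a = 4.4: Pa²(3L − a)/(6EI) = 5832/EI
  δ_0 = 8668/EI
Tip deflection under a unit load at B: L³/(3EI) = 443.7/EI.
The prop prevents deflection at B: R_B = δ_0/δ_{BB} = 8668/443.7 = 19.54 kip.

R_B = 19.54 kip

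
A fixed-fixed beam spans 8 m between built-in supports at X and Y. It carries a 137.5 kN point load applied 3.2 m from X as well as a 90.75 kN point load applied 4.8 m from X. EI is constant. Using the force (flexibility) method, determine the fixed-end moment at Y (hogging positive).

M_Y = 210.1 kN·m

Release both end moments; the primary structure is a simply-supported span XY with redundants M_X and M_Y.
On the primary (simply-supported) span, the end slopes from the loading are:
  at X: point load 137.5 at a = 3.2: Pab(L + b)/(6LEI) = 563.2/EI
  at Y: point load 137.5 at a = 3.2: Pab(L + a)/(6LEI) = 492.8/EI
  at X: point load 90.75 at a = 4.8: Pab(L + b)/(6LEI) = 325.2/EI
  at Y: point load 90.75 at a = 4.8: Pab(L + a)/(6LEI) = 371.7/EI
  θ_X0 = 888.4/EI,  θ_Y0 = 864.5/EI
Flexibility coefficients: a unit moment at one end gives L/(3EI) there and L/(6EI) at the far end, so f₁₁ = f₂₂ = 2.667/EI and f₁₂ = f₂₁ = 1.333/EI.
Compatibility — zero rotation at each built-in end:
  2.667 M_X + 1.333 M_Y = 888.4
  1.333 M_X + 2.667 M_Y = 864.5
Solving the pair gives M_X = 228.1 kN·m and M_Y = 210.1 kN·m (hogging).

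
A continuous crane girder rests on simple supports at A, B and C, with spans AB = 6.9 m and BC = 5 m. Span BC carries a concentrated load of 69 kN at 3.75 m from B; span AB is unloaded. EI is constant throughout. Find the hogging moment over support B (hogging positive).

M_B = 16.99 kN·m

Release continuity at B by inserting a hinge; the redundant is the internal moment M_B. The primary structure is two simply-supported spans AB and BC.
End slopes at the hinge B, treating each span as simply supported:
  span BC: point load 69 at a = 3.75: Pab(L + b)/(6LEI) = 67.38/EI
  relative rotation θ_0 = (0 + 67.38)/EI = 67.38/EI
A unit hogging moment at B produces rotation L₁/(3EI) + L₂/(3EI) = 3.967/EI.
Compatibility: M_B·(L₁+L₂)/(3EI) = θ_0, giving M_B = 16.99 kN·m (hogging).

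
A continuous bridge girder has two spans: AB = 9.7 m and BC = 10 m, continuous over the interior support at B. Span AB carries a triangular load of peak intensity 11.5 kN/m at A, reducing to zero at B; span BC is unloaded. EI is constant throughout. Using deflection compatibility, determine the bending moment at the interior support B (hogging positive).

M_B = 31.08 kN·m

Insert a hinge at B; M_B is the redundant, and each span becomes simply supported.
Discontinuity in slope at B on the released structure — sum the simple-span end rotations:
  span AB: triangular load, peak 11.5: 7w₀L³/(360EI) = 204.1/EI
  relative rotation θ_0 = (204.1 + 0)/EI = 204.1/EI
A unit hogging moment at B produces rotation L₁/(3EI) + L₂/(3EI) = 6.567/EI.
Compatibility: M_B·(L₁+L₂)/(3EI) = θ_0, giving M_B = 31.08 kN·m (hogging).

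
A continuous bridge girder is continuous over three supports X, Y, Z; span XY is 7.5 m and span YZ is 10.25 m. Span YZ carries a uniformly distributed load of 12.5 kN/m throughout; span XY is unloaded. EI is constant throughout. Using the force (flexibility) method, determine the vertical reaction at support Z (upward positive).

R_Z = 54.81 kN

Take M_Y as the redundant. Released structure: two simple spans XY and YZ with a hinge at Y.
Rotations at Y on the released spans (each span's end-slope, ×1/EI):
  span YZ: UDL 12.5: wL³/(24EI) = 560.9/EI
  relative rotation θ_0 = (0 + 560.9)/EI = 560.9/EI
A unit hogging moment at Y produces rotation L₁/(3EI) + L₂/(3EI) = 5.917/EI.
Compatibility: M_Y·(L₁+L₂)/(3EI) = θ_0, giving M_Y = 94.8 kN·m (hogging).
Span YZ, ΣM about Z: R_Y^{YZ}·10.25 = 656.6 + 94.8, so R_Y^{YZ} = 73.31 kN and R_Z = 128.1 − 73.31 = 54.81 kN.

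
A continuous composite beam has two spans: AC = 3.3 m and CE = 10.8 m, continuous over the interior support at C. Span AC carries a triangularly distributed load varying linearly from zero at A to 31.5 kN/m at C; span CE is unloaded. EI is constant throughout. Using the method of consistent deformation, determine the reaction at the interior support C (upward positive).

Release continuity at C by inserting a hinge; the redundant is the internal moment M_C. The primary structure is two simply-supported spans AC and CE.
Rotations at C on the released spans (each span's end-slope, ×1/EI):
  span AC: triangular load, peak 31.5: w₀L³/(45EI) = 25.16/EI
  relative rotation θ_0 = (25.16 + 0)/EI = 25.16/EI
A unit hogging moment at C produces rotation L₁/(3EI) + L₂/(3EI) = 4.7/EI.
Slope continuity at C: θ_0 = M_C·4.7/EI, so M_C = 25.16/4.7 = 5.352 kN·m (hogging).
Span AC, ΣM about A with M_C applied at C: R_C^{AC}·3.3 = 114.3 + 5.352, so R_C^{AC} = 36.27 kN and R_A = 51.98 − 36.27 = 15.7 kN.
Span CE, ΣM about E: R_C^{CE}·10.8 = 0 + 5.352, so R_C^{CE} = 0.4956 kN and R_E = 0 − 0.4956 = -0.4956 kN.
R_C = 36.27 + 0.4956 = 36.77 kN.

R_C = 36.77 kN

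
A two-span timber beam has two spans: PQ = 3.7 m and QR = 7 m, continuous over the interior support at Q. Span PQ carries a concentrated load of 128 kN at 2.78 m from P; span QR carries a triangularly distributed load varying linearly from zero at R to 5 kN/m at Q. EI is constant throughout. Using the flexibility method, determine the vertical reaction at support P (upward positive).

Insert a hinge at Q; M_Q is the redundant, and each span becomes simply supported.
End slopes at the hinge Q, treating each span as simply supported:
  span PQ: point load 128 at a = 2.78: Pab(L + a)/(6LEI) = 95.56/EI
  span QR: triangular load, peak 5: w₀L³/(45EI) = 38.11/EI
  relative rotation θ_0 = (95.56 + 38.11)/EI = 133.7/EI
A unit hogging moment at Q produces rotation L₁/(3EI) + L₂/(3EI) = 3.567/EI.
Compatibility: M_Q·(L₁+L₂)/(3EI) = θ_0, giving M_Q = 37.48 kN·m (hogging).
Span PQ, ΣM about P with M_Q applied at Q: R_Q^{PQ}·3.7 = 355.8 + 37.48, so R_Q^{PQ} = 106.3 kN and R_P = 128 − 106.3 = 21.7 kN.

R_P = 21.7 kN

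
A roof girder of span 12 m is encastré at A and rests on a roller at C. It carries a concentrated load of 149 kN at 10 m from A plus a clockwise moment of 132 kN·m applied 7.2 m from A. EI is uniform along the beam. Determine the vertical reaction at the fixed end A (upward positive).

Remove the prop at C; the released (primary) structure is a cantilever built in at A.
Primary-structure tip deflection at C by superposition:
  point load 149 at a = 10: Pa²(3L − a)/(6EI) = 64567/EI
  clockwise couple 132 at a = 7.2: M₀a(2L − a)/(2EI) = 7983/EI
  δ_0 = 72550/EI
Tip deflection under a unit load at C: L³/(3EI) = 576/EI.
Compatibility at C: δ_0 − R_C·δ_{CC} = 0, so R_C = 72550/576 = 126 kN.
Vertical equilibrium: R_A = ΣP − R_C = 149 − 126 = 23.05 kN.

R_A = 23.05 kN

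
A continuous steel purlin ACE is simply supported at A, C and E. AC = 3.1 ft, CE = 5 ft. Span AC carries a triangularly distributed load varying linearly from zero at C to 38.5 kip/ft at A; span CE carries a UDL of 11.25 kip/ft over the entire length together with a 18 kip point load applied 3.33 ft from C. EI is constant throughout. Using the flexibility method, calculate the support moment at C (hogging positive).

M_C = 38.2 kip·ft

Release continuity at C by inserting a hinge; the redundant is the internal moment M_C. The primary structure is two simply-supported spans AC and CE.
Discontinuity in slope at C on the released structure — sum the simple-span end rotations:
  span AC: triangular load, peak 38.5: 7w₀L³/(360EI) = 22.3/EI
  span CE: UDL 11.25: wL³/(24EI) = 58.59/EI
  span CE: point load 18 at a = 3.33: Pab(L + b)/(6LEI) = 22.26/EI
  relative rotation θ_0 = (22.3 + 80.85)/EI = 103.2/EI
A unit hogging moment at C produces rotation L₁/(3EI) + L₂/(3EI) = 2.7/EI.
Compatibility: M_C·(L₁+L₂)/(3EI) = θ_0, giving M_C = 38.2 kip·ft (hogging).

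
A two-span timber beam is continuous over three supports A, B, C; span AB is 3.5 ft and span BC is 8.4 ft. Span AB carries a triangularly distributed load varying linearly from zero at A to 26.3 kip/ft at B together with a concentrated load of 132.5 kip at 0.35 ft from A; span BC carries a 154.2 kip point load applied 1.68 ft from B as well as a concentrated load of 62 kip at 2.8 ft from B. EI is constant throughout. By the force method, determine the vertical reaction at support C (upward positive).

Take M_B as the redundant. Released structure: two simple spans AB and BC with a hinge at B.
End slopes at the hinge B, treating each span as simply supported:
  span AB: triangular load, peak 26.3: w₀L³/(45EI) = 25.06/EI
  span AB: point load 132.5 at a = 0.35: Pab(L + a)/(6LEI) = 26.78/EI
  span BC: point load 154.2 at a = 1.68: Pab(L + b)/(6LEI) = 522.3/EI
  span BC: point load 62 at a = 2.8: Pab(L + b)/(6LEI) = 270/EI
  relative rotation θ_0 = (51.84 + 792.3)/EI = 844.1/EI
A unit hogging moment at B produces rotation L₁/(3EI) + L₂/(3EI) = 3.967/EI.
Slope continuity at B: θ_0 = M_B·3.967/EI, so M_B = 844.1/3.967 = 212.8 kip·ft (hogging).
Span BC, ΣM about C: R_B^{BC}·8.4 = 1383 + 212.8, so R_B^{BC} = 190 kip and R_C = 216.2 − 190 = 26.17 kip.

R_C = 26.17 kip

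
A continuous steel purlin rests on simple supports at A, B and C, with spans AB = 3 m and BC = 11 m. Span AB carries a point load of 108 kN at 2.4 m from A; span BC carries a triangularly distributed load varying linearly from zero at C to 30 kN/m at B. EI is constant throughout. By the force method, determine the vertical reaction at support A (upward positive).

R_A = -45.11 kN

Take M_B as the redundant. Released structure: two simple spans AB and BC with a hinge at B.
End slopes at the hinge B, treating each span as simply supported:
  span AB: point load 108 at a = 2.4: Pab(L + a)/(6LEI) = 46.66/EI
  span BC: triangular load, peak 30: w₀L³/(45EI) = 887.3/EI
  relative rotation θ_0 = (46.66 + 887.3)/EI = 934/EI
A unit hogging moment at B produces rotation L₁/(3EI) + L₂/(3EI) = 4.667/EI.
Slope continuity at B: θ_0 = M_B·4.667/EI, so M_B = 934/4.667 = 200.1 kN·m (hogging).
Span AB, ΣM about A with M_B applied at B: R_B^{AB}·3 = 259.2 + 200.1, so R_B^{AB} = 153.1 kN and R_A = 108 − 153.1 = -45.11 kN.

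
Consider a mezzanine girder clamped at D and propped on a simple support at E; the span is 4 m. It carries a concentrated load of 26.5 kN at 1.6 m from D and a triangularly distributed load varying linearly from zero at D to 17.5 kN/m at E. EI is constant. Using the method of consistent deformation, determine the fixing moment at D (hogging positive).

Take the reaction at E as the redundant and release it; the primary structure is a cantilever fixed at D.
Primary-structure tip deflection at E by superposition:
  point load 26.5 at a = 1.6: Pa²(3L − a)/(6EI) = 117.6/EI
  triangular load, peak 17.5 at the free end: 11w₀L⁴/(120EI) = 410.7/EI
  δ_0 = 528.3/EI
Flexibility coefficient — unit upward force at E: δ_{EE} = L³/(3EI) = 21.33/EI.
Compatibility at E: δ_0 − R_E·δ_{EE} = 0, so R_E = 528.3/21.33 = 24.76 kN.
Moment equilibrium about D: M_D = Σ(load moments about D) − R_E·L = 135.7 − 24.76×4 = 36.69 kN·m.

M_D = 36.69 kN·m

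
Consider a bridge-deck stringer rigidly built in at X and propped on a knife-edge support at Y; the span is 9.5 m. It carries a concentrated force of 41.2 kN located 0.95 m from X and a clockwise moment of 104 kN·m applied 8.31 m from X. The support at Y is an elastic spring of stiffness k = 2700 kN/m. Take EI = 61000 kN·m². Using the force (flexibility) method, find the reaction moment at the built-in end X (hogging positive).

M_X = -4.422 kN·m

Remove the prop at Y; the released (primary) structure is a cantilever built in at X.
Deflection at Y on the released cantilever, summing each load's contribution:
  point load 41.2 at a = 0.95: Pa²(3L − a)/(6EI) = 170.7/EI
  clockwise couple 104 at a = 8.31: M₀a(2L − a)/(2EI) = 4619/EI
  δ_0 = 4790/EI
Flexibility coefficient — unit upward force at Y: δ_{YY} = L³/(3EI) = 285.8/EI.
With EI = 61000 kN·m²: δ_0 = 0.078526 m and δ_{YY} = 0.004685 m/kN.
Compatibility — the spring shortens by R_Y/k under the reaction it provides: δ_0 − R_Y·δ_{YY} = R_Y/k. With 1/k = 0.00037 m/kN, R_Y = δ_0 / (δ_{YY} + 1/k) = 0.078526 / (0.004685 + 0.00037) = 15.53 kN.
Moment equilibrium about X: M_X = Σ(load moments about X) − R_Y·L = 143.1 − 15.53×9.5 = -4.422 kN·m.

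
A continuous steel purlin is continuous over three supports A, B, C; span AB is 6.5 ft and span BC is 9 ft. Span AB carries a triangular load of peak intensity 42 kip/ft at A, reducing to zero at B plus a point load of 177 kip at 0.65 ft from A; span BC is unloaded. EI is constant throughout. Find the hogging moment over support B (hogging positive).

Take M_B as the redundant. Released structure: two simple spans AB and BC with a hinge at B.
End slopes at the hinge B, treating each span as simply supported:
  span AB: triangular load, peak 42: 7w₀L³/(360EI) = 224.3/EI
  span AB: point load 177 at a = 0.65: Pab(L + a)/(6LEI) = 123.4/EI
  relative rotation θ_0 = (347.7 + 0)/EI = 347.7/EI
A unit hogging moment at B produces rotation L₁/(3EI) + L₂/(3EI) = 5.167/EI.
Slope continuity at B: θ_0 = M_B·5.167/EI, so M_B = 347.7/5.167 = 67.29 kip·ft (hogging).

M_B = 67.29 kip·ft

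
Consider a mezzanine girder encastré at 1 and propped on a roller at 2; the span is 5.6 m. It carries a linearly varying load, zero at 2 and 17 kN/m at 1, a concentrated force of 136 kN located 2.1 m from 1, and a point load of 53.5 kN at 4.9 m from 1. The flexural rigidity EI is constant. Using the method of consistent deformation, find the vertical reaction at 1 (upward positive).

Remove the prop at 2; the released (primary) structure is a cantilever built in at 1.
Deflection at 2 on the released cantilever, summing each load's contribution:
  triangular load, peak 17 at the fixed end: w₀L⁴/(30EI) = 557.3/EI
  point load 136 at a = 2.1: Pa²(3L − a)/(6EI) = 1469/EI
  point load 53.5 at a = 4.9: Pa²(3L − a)/(6EI) = 2548/EI
  δ_0 = 4574/EI
Tip deflection under a unit load at 2: L³/(3EI) = 58.54/EI.
Compatibility at 2: δ_0 − R_2·δ_{22} = 0, so R_2 = 4574/58.54 = 78.14 kN.
Vertical equilibrium: R_1 = ΣP − R_2 = 237.1 − 78.14 = 159 kN.

R_1 = 159 kN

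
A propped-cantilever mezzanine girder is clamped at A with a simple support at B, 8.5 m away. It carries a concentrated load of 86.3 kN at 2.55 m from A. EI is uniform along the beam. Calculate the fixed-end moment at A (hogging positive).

M_A = 130.9 kN·m

Remove the prop at B; the released (primary) structure is a cantilever built in at A.
Primary-structure tip deflection at B by superposition:
  point load 86.3 at a = 2.55: Pa²(3L − a)/(6EI) = 2146/EI
Flexibility coefficient — unit upward force at B: δ_{BB} = L³/(3EI) = 204.7/EI.
The prop prevents deflection at B: R_B = δ_0/δ_{BB} = 2146/204.7 = 10.49 kN.
Moment equilibrium about A: M_A = Σ(load moments about A) − R_B·L = 220.1 − 10.49×8.5 = 130.9 kN·m.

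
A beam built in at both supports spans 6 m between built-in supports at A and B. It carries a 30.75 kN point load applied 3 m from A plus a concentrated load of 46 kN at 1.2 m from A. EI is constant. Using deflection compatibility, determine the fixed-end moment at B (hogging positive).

M_B = 31.89 kN·m

Take the two fixed-end moments M_A, M_B as redundants; the released structure is the simple span AB.
On the primary (simply-supported) span, the end slopes from the loading are:
  at A: point load 30.75 at a = 3: Pab(L + b)/(6LEI) = 69.19/EI
  at B: point load 30.75 at a = 3: Pab(L + a)/(6LEI) = 69.19/EI
  at A: point load 46 at a = 1.2: Pab(L + b)/(6LEI) = 79.49/EI
  at B: point load 46 at a = 1.2: Pab(L + a)/(6LEI) = 52.99/EI
  θ_A0 = 148.7/EI,  θ_B0 = 122.2/EI
Flexibility coefficients: a unit moment at one end gives L/(3EI) there and L/(6EI) at the far end, so f₁₁ = f₂₂ = 2/EI and f₁₂ = f₂₁ = 1/EI.
Compatibility — zero rotation at each built-in end:
  2 M_A + 1 M_B = 148.7
  1 M_A + 2 M_B = 122.2
Solving the pair gives M_A = 58.39 kN·m and M_B = 31.89 kN·m (hogging).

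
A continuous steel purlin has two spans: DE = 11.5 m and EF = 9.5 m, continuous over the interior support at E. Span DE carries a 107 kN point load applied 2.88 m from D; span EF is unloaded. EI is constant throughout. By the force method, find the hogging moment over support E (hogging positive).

Take M_E as the redundant. Released structure: two simple spans DE and EF with a hinge at E.
Rotations at E on the released spans (each span's end-slope, ×1/EI):
  span DE: point load 107 at a = 2.88: Pab(L + a)/(6LEI) = 553.6/EI
  relative rotation θ_0 = (553.6 + 0)/EI = 553.6/EI
A unit hogging moment at E produces rotation L₁/(3EI) + L₂/(3EI) = 7/EI.
Compatibility: M_E·(L₁+L₂)/(3EI) = θ_0, giving M_E = 79.09 kN·m (hogging).

M_E = 79.09 kN·m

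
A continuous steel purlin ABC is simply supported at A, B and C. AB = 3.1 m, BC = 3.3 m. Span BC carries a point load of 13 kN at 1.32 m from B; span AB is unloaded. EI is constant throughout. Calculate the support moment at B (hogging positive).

M_B = 4.247 kN·m

Take M_B as the redundant. Released structure: two simple spans AB and BC with a hinge at B.
Rotations at B on the released spans (each span's end-slope, ×1/EI):
  span BC: point load 13 at a = 1.32: Pab(L + b)/(6LEI) = 9.06/EI
  relative rotation θ_0 = (0 + 9.06)/EI = 9.06/EI
A unit hogging moment at B produces rotation L₁/(3EI) + L₂/(3EI) = 2.133/EI.
Compatibility: M_B·(L₁+L₂)/(3EI) = θ_0, giving M_B = 4.247 kN·m (hogging).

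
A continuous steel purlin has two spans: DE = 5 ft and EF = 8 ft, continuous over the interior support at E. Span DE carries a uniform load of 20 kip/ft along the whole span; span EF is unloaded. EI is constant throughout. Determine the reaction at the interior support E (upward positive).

R_E = 57.81 kip

Insert a hinge at E; M_E is the redundant, and each span becomes simply supported.
Discontinuity in slope at E on the released structure — sum the simple-span end rotations:
  span DE: UDL 20: wL³/(24EI) = 104.2/EI
  relative rotation θ_0 = (104.2 + 0)/EI = 104.2/EI
A unit hogging moment at E produces rotation L₁/(3EI) + L₂/(3EI) = 4.333/EI.
Compatibility: M_E·(L₁+L₂)/(3EI) = θ_0, giving M_E = 24.04 kip·ft (hogging).
Span DE, ΣM about D with M_E applied at E: R_E^{DE}·5 = 250 + 24.04, so R_E^{DE} = 54.81 kip and R_D = 100 − 54.81 = 45.19 kip.
Span EF, ΣM about F: R_E^{EF}·8 = 0 + 24.04, so R_E^{EF} = 3.005 kip and R_F = 0 − 3.005 = -3.005 kip.
R_E = 54.81 + 3.005 = 57.81 kip.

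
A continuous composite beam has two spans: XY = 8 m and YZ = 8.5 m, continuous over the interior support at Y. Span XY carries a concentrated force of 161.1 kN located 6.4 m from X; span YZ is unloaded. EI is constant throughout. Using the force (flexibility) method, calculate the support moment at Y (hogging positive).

M_Y = 89.98 kN·m

Take M_Y as the redundant. Released structure: two simple spans XY and YZ with a hinge at Y.
Discontinuity in slope at Y on the released structure — sum the simple-span end rotations:
  span XY: point load 161.1 at a = 6.4: Pab(L + a)/(6LEI) = 494.9/EI
  relative rotation θ_0 = (494.9 + 0)/EI = 494.9/EI
A unit hogging moment at Y produces rotation L₁/(3EI) + L₂/(3EI) = 5.5/EI.
Compatibility: M_Y·(L₁+L₂)/(3EI) = θ_0, giving M_Y = 89.98 kN·m (hogging).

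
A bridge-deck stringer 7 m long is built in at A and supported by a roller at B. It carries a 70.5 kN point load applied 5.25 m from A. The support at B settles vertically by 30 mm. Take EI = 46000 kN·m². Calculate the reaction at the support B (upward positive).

Take the reaction at B as the redundant and release it; the primary structure is a cantilever fixed at A.
Downward deflection at the released point B due to the loads:
  point load 70.5 at a = 5.25: Pa²(3L − a)/(6EI) = 5101/EI
Tip deflection under a unit load at B: L³/(3EI) = 114.3/EI.
With EI = 46000 kN·m²: δ_0 = 0.11089 m and δ_{BB} = 0.002486 m/kN.
Compatibility — the beam at B must follow the support down by 0.03 m: δ_0 − R_B·δ_{BB} = 0.03, so R_B = (0.11089 − 0.03)/0.002486 = 32.54 kN.

R_B = 32.54 kN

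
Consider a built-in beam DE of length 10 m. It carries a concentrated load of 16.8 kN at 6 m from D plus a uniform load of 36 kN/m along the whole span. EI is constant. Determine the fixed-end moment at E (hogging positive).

Take the two fixed-end moments M_D, M_E as redundants; the released structure is the simple span DE.
On the primary (simply-supported) span, the end slopes from the loading are:
  at D: point load 16.8 at a = 6: Pab(L + b)/(6LEI) = 94.08/EI
  at E: point load 16.8 at a = 6: Pab(L + a)/(6LEI) = 107.5/EI
  at D: UDL 36: wL³/(24EI) = 1500/EI
  at E: UDL 36: wL³/(24EI) = 1500/EI
  θ_D0 = 1594/EI,  θ_E0 = 1608/EI
Flexibility coefficients: a unit moment at one end gives L/(3EI) there and L/(6EI) at the far end, so f₁₁ = f₂₂ = 3.333/EI and f₁₂ = f₂₁ = 1.667/EI.
Compatibility — zero rotation at each built-in end:
  3.333 M_D + 1.667 M_E = 1594
  1.667 M_D + 3.333 M_E = 1608
Solving the pair gives M_D = 316.1 kN·m and M_E = 324.2 kN·m (hogging).

M_E = 324.2 kN·m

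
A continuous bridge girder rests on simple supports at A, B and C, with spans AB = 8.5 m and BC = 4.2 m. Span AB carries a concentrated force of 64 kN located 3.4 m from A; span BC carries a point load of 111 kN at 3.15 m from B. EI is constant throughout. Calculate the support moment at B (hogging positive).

M_B = 79.24 kN·m

Insert a hinge at B; M_B is the redundant, and each span becomes simply supported.
End slopes at the hinge B, treating each span as simply supported:
  span AB: point load 64 at a = 3.4: Pab(L + a)/(6LEI) = 258.9/EI
  span BC: point load 111 at a = 3.15: Pab(L + b)/(6LEI) = 76.49/EI
  relative rotation θ_0 = (258.9 + 76.49)/EI = 335.4/EI
A unit hogging moment at B produces rotation L₁/(3EI) + L₂/(3EI) = 4.233/EI.
Compatibility: M_B·(L₁+L₂)/(3EI) = θ_0, giving M_B = 79.24 kN·m (hogging).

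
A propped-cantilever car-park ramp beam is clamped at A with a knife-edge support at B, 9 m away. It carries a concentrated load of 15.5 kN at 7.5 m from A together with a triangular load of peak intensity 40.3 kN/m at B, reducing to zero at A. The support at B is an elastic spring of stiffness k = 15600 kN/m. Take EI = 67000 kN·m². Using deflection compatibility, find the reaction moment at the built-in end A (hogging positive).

M_A = 219.1 kN·m

Remove the prop at B; the released (primary) structure is a cantilever built in at A.
Primary-structure tip deflection at B by superposition:
  point load 15.5 at a = 7.5: Pa²(3L − a)/(6EI) = 2834/EI
  triangular load, peak 40.3 at the free end: 11w₀L⁴/(120EI) = 24237/EI
  δ_0 = 27071/EI
Flexibility coefficient — unit upward force at B: δ_{BB} = L³/(3EI) = 243/EI.
With EI = 67000 kN·m²: δ_0 = 0.40405 m and δ_{BB} = 0.003627 m/kN.
Compatibility — the spring shortens by R_B/k under the reaction it provides: δ_0 − R_B·δ_{BB} = R_B/k. With 1/k = 0.000064 m/kN, R_B = δ_0 / (δ_{BB} + 1/k) = 0.40405 / (0.003627 + 0.000064) = 109.5 kN.
Moment equilibrium about A: M_A = Σ(load moments about A) − R_B·L = 1204 − 109.5×9 = 219.1 kN·m.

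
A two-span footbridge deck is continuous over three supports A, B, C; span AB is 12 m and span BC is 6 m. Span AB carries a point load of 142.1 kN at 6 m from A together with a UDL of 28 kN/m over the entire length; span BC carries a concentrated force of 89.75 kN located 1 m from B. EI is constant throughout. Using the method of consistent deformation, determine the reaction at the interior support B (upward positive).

R_B = 456.8 kN

Release continuity at B by inserting a hinge; the redundant is the internal moment M_B. The primary structure is two simply-supported spans AB and BC.
Discontinuity in slope at B on the released structure — sum the simple-span end rotations:
  span AB: point load 142.1 at a = 6: Pab(L + a)/(6LEI) = 1279/EI
  span AB: UDL 28: wL³/(24EI) = 2016/EI
  span BC: point load 89.75 at a = 1: Pab(L + b)/(6LEI) = 137.1/EI
  relative rotation θ_0 = (3295 + 137.1)/EI = 3432/EI
A unit hogging moment at B produces rotation L₁/(3EI) + L₂/(3EI) = 6/EI.
Compatibility: M_B·(L₁+L₂)/(3EI) = θ_0, giving M_B = 572 kN·m (hogging).
Span AB, ΣM about A with M_B applied at B: R_B^{AB}·12 = 2869 + 572, so R_B^{AB} = 286.7 kN and R_A = 478.1 − 286.7 = 191.4 kN.
Span BC, ΣM about C: R_B^{BC}·6 = 448.8 + 572, so R_B^{BC} = 170.1 kN and R_C = 89.75 − 170.1 = -80.38 kN.
R_B = 286.7 + 170.1 = 456.8 kN.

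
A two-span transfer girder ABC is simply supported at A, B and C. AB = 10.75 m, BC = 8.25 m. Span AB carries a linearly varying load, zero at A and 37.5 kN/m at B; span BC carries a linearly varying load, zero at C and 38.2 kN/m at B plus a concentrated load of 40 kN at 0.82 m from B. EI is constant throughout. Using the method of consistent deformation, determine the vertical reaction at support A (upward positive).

R_A = 43.85 kN

Release continuity at B by inserting a hinge; the redundant is the internal moment M_B. The primary structure is two simply-supported spans AB and BC.
Rotations at B on the released spans (each span's end-slope, ×1/EI):
  span AB: triangular load, peak 37.5: w₀L³/(45EI) = 1035/EI
  span BC: triangular load, peak 38.2: w₀L³/(45EI) = 476.7/EI
  span BC: point load 40 at a = 0.82: Pab(L + b)/(6LEI) = 77.2/EI
  relative rotation θ_0 = (1035 + 553.9)/EI = 1589/EI
A unit hogging moment at B produces rotation L₁/(3EI) + L₂/(3EI) = 6.333/EI.
Compatibility: M_B·(L₁+L₂)/(3EI) = θ_0, giving M_B = 250.9 kN·m (hogging).
Span AB, ΣM about A with M_B applied at B: R_B^{AB}·10.75 = 1445 + 250.9, so R_B^{AB} = 157.7 kN and R_A = 201.6 − 157.7 = 43.85 kN.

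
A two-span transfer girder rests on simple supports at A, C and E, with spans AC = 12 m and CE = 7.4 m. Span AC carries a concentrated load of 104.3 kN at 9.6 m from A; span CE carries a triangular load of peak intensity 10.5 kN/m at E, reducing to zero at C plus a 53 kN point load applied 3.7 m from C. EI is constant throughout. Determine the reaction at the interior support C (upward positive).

R_C = 156.2 kN

Release continuity at C by inserting a hinge; the redundant is the internal moment M_C. The primary structure is two simply-supported spans AC and CE.
End slopes at the hinge C, treating each span as simply supported:
  span AC: point load 104.3 at a = 9.6: Pab(L + a)/(6LEI) = 720.9/EI
  span CE: triangular load, peak 10.5: 7w₀L³/(360EI) = 82.73/EI
  span CE: point load 53 at a = 3.7: Pab(L + b)/(6LEI) = 181.4/EI
  relative rotation θ_0 = (720.9 + 264.1)/EI = 985/EI
A unit hogging moment at C produces rotation L₁/(3EI) + L₂/(3EI) = 6.467/EI.
Compatibility: M_C·(L₁+L₂)/(3EI) = θ_0, giving M_C = 152.3 kN·m (hogging).
Span AC, ΣM about A with M_C applied at C: R_C^{AC}·12 = 1001 + 152.3, so R_C^{AC} = 96.13 kN and R_A = 104.3 − 96.13 = 8.166 kN.
Span CE, ΣM about E: R_C^{CE}·7.4 = 291.9 + 152.3, so R_C^{CE} = 60.03 kN and R_E = 91.85 − 60.03 = 31.82 kN.
R_C = 96.13 + 60.03 = 156.2 kN.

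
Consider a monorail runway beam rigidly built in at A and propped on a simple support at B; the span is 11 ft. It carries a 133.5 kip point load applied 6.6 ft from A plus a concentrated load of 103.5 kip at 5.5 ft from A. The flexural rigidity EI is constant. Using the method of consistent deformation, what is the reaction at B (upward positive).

R_B = 90.02 kip

Remove the prop at B; the released (primary) structure is a cantilever built in at A.
Deflection at B on the released cantilever, summing each load's contribution:
  point load 133.5 at a = 6.6: Pa²(3L − a)/(6EI) = 25587/EI
  point load 103.5 at a = 5.5: Pa²(3L − a)/(6EI) = 14350/EI
  δ_0 = 39937/EI
Tip deflection under a unit load at B: L³/(3EI) = 443.7/EI.
Compatibility at B: δ_0 − R_B·δ_{BB} = 0, so R_B = 39937/443.7 = 90.02 kip.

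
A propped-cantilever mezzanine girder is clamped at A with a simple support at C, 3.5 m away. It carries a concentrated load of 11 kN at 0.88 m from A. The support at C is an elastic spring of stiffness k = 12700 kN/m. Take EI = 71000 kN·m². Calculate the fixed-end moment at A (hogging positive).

Choose R_C as the redundant. The primary structure is the cantilever fixed at A.
Downward deflection at the released point C due to the loads:
  point load 11 at a = 0.88: Pa²(3L − a)/(6EI) = 13.66/EI
Flexibility coefficient — unit upward force at C: δ_{CC} = L³/(3EI) = 14.29/EI.
With EI = 71000 kN·m²: δ_0 = 0.000192 m and δ_{CC} = 0.000201 m/kN.
Compatibility — the spring shortens by R_C/k under the reaction it provides: δ_0 − R_C·δ_{CC} = R_C/k. With 1/k = 0.000079 m/kN, R_C = δ_0 / (δ_{CC} + 1/k) = 0.000192 / (0.000201 + 0.000079) = 0.6869 kN.
Moment equilibrium about A: M_A = Σ(load moments about A) − R_C·L = 9.68 − 0.6869×3.5 = 7.276 kN·m.

M_A = 7.276 kN·m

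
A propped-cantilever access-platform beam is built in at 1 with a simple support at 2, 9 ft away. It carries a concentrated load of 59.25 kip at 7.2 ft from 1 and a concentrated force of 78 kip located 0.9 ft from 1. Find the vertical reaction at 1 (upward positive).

Remove the prop at 2; the released (primary) structure is a cantilever built in at 1.
Free-end deflection of the primary structure under the applied loading (downward +):
  point load 59.25 at a = 7.2: Pa²(3L − a)/(6EI) = 10136/EI
  point load 78 at a = 0.9: Pa²(3L − a)/(6EI) = 274.8/EI
  δ_0 = 10411/EI
Tip deflection under a unit load at 2: L³/(3EI) = 243/EI.
The prop prevents deflection at 2: R_2 = δ_0/δ_{22} = 10411/243 = 42.84 kip.
Vertical equilibrium: R_1 = ΣP − R_2 = 137.2 − 42.84 = 94.41 kip.

R_1 = 94.41 kip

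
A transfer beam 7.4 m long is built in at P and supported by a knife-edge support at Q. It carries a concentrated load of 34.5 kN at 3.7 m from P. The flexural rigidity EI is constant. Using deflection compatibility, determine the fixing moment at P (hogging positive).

M_P = 47.87 kN·m

Release the roller at Q. Primary structure: cantilever fixed at P.
Primary-structure tip deflection at Q by superposition:
  point load 34.5 at a = 3.7: Pa²(3L − a)/(6EI) = 1456/EI
Tip deflection under a unit load at Q: L³/(3EI) = 135.1/EI.
Compatibility at Q: δ_0 − R_Q·δ_{QQ} = 0, so R_Q = 1456/135.1 = 10.78 kN.
Moment equilibrium about P: M_P = Σ(load moments about P) − R_Q·L = 127.7 − 10.78×7.4 = 47.87 kN·m.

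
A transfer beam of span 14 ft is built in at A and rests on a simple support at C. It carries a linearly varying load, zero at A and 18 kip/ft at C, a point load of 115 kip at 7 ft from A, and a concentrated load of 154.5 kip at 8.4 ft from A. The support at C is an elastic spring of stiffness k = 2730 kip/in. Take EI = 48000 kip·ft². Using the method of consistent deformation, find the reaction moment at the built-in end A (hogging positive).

Remove the prop at C; the released (primary) structure is a cantilever built in at A.
Free-end deflection of the primary structure under the applied loading (downward +):
  triangular load, peak 18 at the free end: 11w₀L⁴/(120EI) = 63386/EI
  point load 115 at a = 7: Pa²(3L − a)/(6EI) = 32871/EI
  point load 154.5 at a = 8.4: Pa²(3L − a)/(6EI) = 61049/EI
  δ_0 = 157306/EI
Tip deflection under a unit load at C: L³/(3EI) = 914.7/EI.
With EI = 48000 kip·ft²: δ_0 = 3.2772 ft and δ_{CC} = 0.019056 ft/kip.
Compatibility — the spring shortens by R_C/k under the reaction it provides: δ_0 − R_C·δ_{CC} = R_C/k. With 1/k = 1/(2730×12) ft/kip = 0.000031 ft/kip, R_C = δ_0 / (δ_{CC} + 1/k) = 3.2772 / (0.019056 + 0.000031) = 171.7 kip.
Moment equilibrium about A: M_A = Σ(load moments about A) − R_C·L = 3279 − 171.7×14 = 874.9 kip·ft.

M_A = 874.9 kip·ft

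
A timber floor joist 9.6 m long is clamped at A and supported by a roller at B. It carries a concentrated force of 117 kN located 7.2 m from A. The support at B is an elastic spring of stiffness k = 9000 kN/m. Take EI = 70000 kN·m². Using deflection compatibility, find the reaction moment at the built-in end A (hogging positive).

Remove the prop at B; the released (primary) structure is a cantilever built in at A.
Deflection at B on the released cantilever, summing each load's contribution:
  point load 117 at a = 7.2: Pa²(3L − a)/(6EI) = 21835/EI
Tip deflection under a unit load at B: L³/(3EI) = 294.9/EI.
With EI = 70000 kN·m²: δ_0 = 0.31193 m and δ_{BB} = 0.004213 m/kN.
Compatibility — the spring shortens by R_B/k under the reaction it provides: δ_0 − R_B·δ_{BB} = R_B/k. With 1/k = 0.000111 m/kN, R_B = δ_0 / (δ_{BB} + 1/k) = 0.31193 / (0.004213 + 0.000111) = 72.14 kN.
Moment equilibrium about A: M_A = Σ(load moments about A) − R_B·L = 842.4 − 72.14×9.6 = 149.9 kN·m.

M_A = 149.9 kN·m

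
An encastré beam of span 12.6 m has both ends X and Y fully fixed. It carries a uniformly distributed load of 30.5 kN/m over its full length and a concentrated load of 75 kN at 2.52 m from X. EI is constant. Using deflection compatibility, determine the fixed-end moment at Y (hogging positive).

M_Y = 433.8 kN·m

Take the two fixed-end moments M_X, M_Y as redundants; the released structure is the simple span XY.
On the primary (simply-supported) span, the end slopes from the loading are:
  at X: UDL 30.5: wL³/(24EI) = 2542/EI
  at Y: UDL 30.5: wL³/(24EI) = 2542/EI
  at X: point load 75 at a = 2.52: Pab(L + b)/(6LEI) = 571.5/EI
  at Y: point load 75 at a = 2.52: Pab(L + a)/(6LEI) = 381/EI
  θ_X0 = 3114/EI,  θ_Y0 = 2923/EI
Flexibility coefficients: a unit moment at one end gives L/(3EI) there and L/(6EI) at the far end, so f₁₁ = f₂₂ = 4.2/EI and f₁₂ = f₂₁ = 2.1/EI.
Compatibility — zero rotation at each built-in end:
  4.2 M_X + 2.1 M_Y = 3114
  2.1 M_X + 4.2 M_Y = 2923
Solving the pair gives M_X = 524.5 kN·m and M_Y = 433.8 kN·m (hogging).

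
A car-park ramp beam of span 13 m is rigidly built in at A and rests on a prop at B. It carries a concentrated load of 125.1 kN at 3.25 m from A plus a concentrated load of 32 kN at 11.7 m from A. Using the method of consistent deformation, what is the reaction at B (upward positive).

Remove the prop at B; the released (primary) structure is a cantilever built in at A.
Downward deflection at the released point B due to the loads:
  point load 125.1 at a = 3.25: Pa²(3L − a)/(6EI) = 7873/EI
  point load 32 at a = 11.7: Pa²(3L − a)/(6EI) = 19931/EI
  δ_0 = 27804/EI
Flexibility coefficient — unit upward force at B: δ_{BB} = L³/(3EI) = 732.3/EI.
Compatibility at B: δ_0 − R_B·δ_{BB} = 0, so R_B = 27804/732.3 = 37.97 kN.

R_B = 37.97 kN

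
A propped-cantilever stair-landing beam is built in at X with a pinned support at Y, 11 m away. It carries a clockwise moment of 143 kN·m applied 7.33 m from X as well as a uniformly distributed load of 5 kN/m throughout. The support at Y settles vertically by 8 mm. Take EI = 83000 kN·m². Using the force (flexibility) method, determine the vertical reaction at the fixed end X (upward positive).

Choose R_Y as the redundant. The primary structure is the cantilever fixed at X.
Primary-structure tip deflection at Y by superposition:
  clockwise couple 143 at a = 7.33: M₀a(2L − a)/(2EI) = 7688/EI
  UDL 5: wL⁴/(8EI) = 9151/EI
  δ_0 = 16839/EI
Tip deflection under a unit load at Y: L³/(3EI) = 443.7/EI.
With EI = 83000 kN·m²: δ_0 = 0.20288 m and δ_{YY} = 0.005345 m/kN.
Compatibility — the beam at Y must follow the support down by 0.008 m: δ_0 − R_Y·δ_{YY} = 0.008, so R_Y = (0.20288 − 0.008)/0.005345 = 36.46 kN.
Vertical equilibrium: R_X = ΣP − R_Y = 55 − 36.46 = 18.54 kN.

R_X = 18.54 kN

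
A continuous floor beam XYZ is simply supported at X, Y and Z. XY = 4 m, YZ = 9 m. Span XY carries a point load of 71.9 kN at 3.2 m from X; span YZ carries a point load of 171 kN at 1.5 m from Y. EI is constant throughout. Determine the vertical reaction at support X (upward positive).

Take M_Y as the redundant. Released structure: two simple spans XY and YZ with a hinge at Y.
End slopes at the hinge Y, treating each span as simply supported:
  span XY: point load 71.9 at a = 3.2: Pab(L + a)/(6LEI) = 55.22/EI
  span YZ: point load 171 at a = 1.5: Pab(L + b)/(6LEI) = 587.8/EI
  relative rotation θ_0 = (55.22 + 587.8)/EI = 643/EI
A unit hogging moment at Y produces rotation L₁/(3EI) + L₂/(3EI) = 4.333/EI.
Compatibility: M_Y·(L₁+L₂)/(3EI) = θ_0, giving M_Y = 148.4 kN·m (hogging).
Span XY, ΣM about X with M_Y applied at Y: R_Y^{XY}·4 = 230.1 + 148.4, so R_Y^{XY} = 94.62 kN and R_X = 71.9 − 94.62 = -22.72 kN.

R_X = -22.72 kN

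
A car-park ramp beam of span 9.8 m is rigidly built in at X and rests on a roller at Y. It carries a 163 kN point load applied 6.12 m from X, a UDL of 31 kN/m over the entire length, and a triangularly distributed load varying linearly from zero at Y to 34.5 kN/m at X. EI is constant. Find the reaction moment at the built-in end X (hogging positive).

M_X = 850.7 kN·m

Release the roller at Y. Primary structure: cantilever fixed at X.
Downward deflection at the released point Y due to the loads:
  point load 163 at a = 6.12: Pa²(3L − a)/(6EI) = 23688/EI
  UDL 31: wL⁴/(8EI) = 35742/EI
  triangular load, peak 34.5 at the fixed end: w₀L⁴/(30EI) = 10607/EI
  δ_0 = 70037/EI
Flexibility coefficient — unit upward force at Y: δ_{YY} = L³/(3EI) = 313.7/EI.
Compatibility at Y: δ_0 − R_Y·δ_{YY} = 0, so R_Y = 70037/313.7 = 223.2 kN.
Moment equilibrium about X: M_X = Σ(load moments about X) − R_Y·L = 3038 − 223.2×9.8 = 850.7 kN·m.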